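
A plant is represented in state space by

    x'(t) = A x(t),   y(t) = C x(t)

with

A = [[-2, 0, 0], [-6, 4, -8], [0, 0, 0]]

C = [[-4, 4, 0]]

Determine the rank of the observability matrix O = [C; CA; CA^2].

CA = [[-16, 16, -32]]
CA^2 = [[-64, 64, -128]]
Observability matrix O = [C; CA; CA^2] = [[-4, 4, 0], [-16, 16, -32], [-64, 64, -128]]
The columns c1, c2, c3 of O are linearly dependent: c1 + c2 = 0 (check each entry), so rank(O) ≤ 2.
The 2×2 minor from rows 1, 2, columns 1, 3 is (-4)·(-32) - 0·(-16) = 128 - 0 = 128 ≠ 0, so rank(O) = 2.
rank(O) = 2 < n = 3, so the pair (A, C) is not completely observable.

2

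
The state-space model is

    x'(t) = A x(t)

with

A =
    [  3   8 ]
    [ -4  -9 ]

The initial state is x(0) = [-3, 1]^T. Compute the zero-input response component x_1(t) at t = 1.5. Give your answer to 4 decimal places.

det(sI - A) = s^2 - (tr A)s + det A, with tr A = 3 + (-9) = -6 and det A = 3·(-9) - 8·(-4) = -27 - (-32) = 5.
So p(s) = det(sI - A) = s^2 + 6s + 5.
Factor s^2 + 6s + 5: two numbers with sum -6 and product 5 are -1 and -5, so s^2 + 6s + 5 = (s + 1)(s + 5).
Hence p(s) = (s + 1) (s + 5), with roots -5, -1.
The eigenvalues -5, -1 are distinct and real, so A is diagonalisable and x(t) = e^{At} x(0) = V diag(e^{λ_i t}) V^{-1} x(0), where the columns of V are the eigenvectors.
λ = -5: A - (-5)I = [[8, 8], [-4, -4]]. Row 1 gives 8·v1 + 8·v2 = 0, so take v_1 = [-1, 1]^T.
λ = -1: A - (-1)I = [[4, 8], [-4, -8]]. Row 1 gives 4·v1 + 8·v2 = 0, so take v_2 = [2, -1]^T.
V = [v_1 v_2] = [[-1, 2], [1, -1]] has det V = -1, so V^{-1} = adj(V)/det V = [[1, 2], [1, 1]].
Modal coordinates z(0) = V^{-1} x(0): 1·(-3) + 2·1 = -1; 1·(-3) + 1·1 = -2; so z(0) = [-1, -2]^T.
x_1(t) = Σ_i (v_i)_1 · z_i(0) · e^{λ_i t} (row 1 of V times the modal terms).
x_1(1.5) = (-1)·(-1)·e^{-5·1.5} + 2·(-2)·e^{-1·1.5} = 1·0.000553 + (-4)·0.223130 = -0.8920.

-0.8920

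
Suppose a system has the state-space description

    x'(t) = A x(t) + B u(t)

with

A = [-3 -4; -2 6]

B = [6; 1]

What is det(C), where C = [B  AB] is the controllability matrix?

-14

AB = [[-22], [-6]]
Controllability matrix C = [B  AB] = [[6, -22], [1, -6]]
det(C) = 6·(-6) - (-22)·1 = -36 - (-22) = -14
Since det(C) ≠ 0, rank(C) = 2 and the system is completely controllable.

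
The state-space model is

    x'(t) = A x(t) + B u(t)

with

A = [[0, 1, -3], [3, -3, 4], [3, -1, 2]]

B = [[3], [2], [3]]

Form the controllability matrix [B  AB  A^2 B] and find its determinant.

AB = [[-7], [15], [13]]
A^2B = [[-24], [-14], [-10]]
Controllability matrix C = [B  AB  A^2B] = [[3, -7, -24], [2, 15, -14], [3, 13, -10]]
Expanding along the first row, det(C) = 3·(15·(-10) - (-14)·13) - (-7)·(2·(-10) - (-14)·3) + (-24)·(2·13 - 15·3) = 3·32 - (-7)·22 + (-24)·(-19) = 706
Since det(C) ≠ 0, rank(C) = 3 and the system is completely controllable.

706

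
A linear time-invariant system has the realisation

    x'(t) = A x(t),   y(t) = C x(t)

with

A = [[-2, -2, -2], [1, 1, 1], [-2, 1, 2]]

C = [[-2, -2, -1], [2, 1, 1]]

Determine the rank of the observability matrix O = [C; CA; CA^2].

CA = [[4, 1, 0], [-5, -2, -1]]
CA^2 = [[-7, -7, -7], [10, 7, 6]]
Observability matrix O = [C; CA; CA^2] = [[-2, -2, -1], [2, 1, 1], [4, 1, 0], [-5, -2, -1], [-7, -7, -7], [10, 7, 6]]
Take the 3×3 submatrix of O formed by rows 1, 2, 3: [[-2, -2, -1], [2, 1, 1], [4, 1, 0]]. Its determinant is (-2)·(1·0 - 1·1) - (-2)·(2·0 - 1·4) + (-1)·(2·1 - 1·4) = (-2)·(-1) - (-2)·(-4) + (-1)·(-2) = -4 ≠ 0.
So rank(O) ≥ 3; since O has 3 columns, rank(O) = 3.
rank(O) = 3 = n, so the pair (A, C) is completely observable.

3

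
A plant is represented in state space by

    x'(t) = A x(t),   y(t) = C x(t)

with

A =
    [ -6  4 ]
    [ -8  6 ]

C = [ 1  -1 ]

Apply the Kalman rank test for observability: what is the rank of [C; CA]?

1

CA = [[2, -2]]
Observability matrix O = [C; CA] = [[1, -1], [2, -2]]
Every row of O is a scalar multiple of row 1 = [1, -1] (multipliers 1, 2), so the rows span a one-dimensional space.
O ≠ 0, hence rank(O) = 1.
rank(O) = 1 < n = 2, so the pair (A, C) is not completely observable.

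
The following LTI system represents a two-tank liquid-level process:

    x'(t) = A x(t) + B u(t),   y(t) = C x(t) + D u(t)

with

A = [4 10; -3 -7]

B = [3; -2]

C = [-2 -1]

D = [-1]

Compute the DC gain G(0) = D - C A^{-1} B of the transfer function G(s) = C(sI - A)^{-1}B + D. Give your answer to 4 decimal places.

G(0) = C(-A)^{-1}B + D = -C A^{-1} B + D.
det A = 2, so A^{-1} = (1/2)·adj(A) = [[-7/2, -5], [3/2, 2]]
A^{-1} B = [-1/2, 1/2]^T
C A^{-1} B = 1/2
G(0) = D - C A^{-1} B = -1 - (1/2) = -3/2 ≈ -1.5000

-1.5000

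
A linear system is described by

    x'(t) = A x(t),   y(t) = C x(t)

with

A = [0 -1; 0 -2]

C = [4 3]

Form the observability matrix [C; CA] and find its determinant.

CA = [[0, -10]]
Observability matrix O = [C; CA] = [[4, 3], [0, -10]]
det(O) = 4·(-10) - 3·0 = -40 - 0 = -40
Since det(O) ≠ 0, rank(O) = 2 and the system is completely observable.

-40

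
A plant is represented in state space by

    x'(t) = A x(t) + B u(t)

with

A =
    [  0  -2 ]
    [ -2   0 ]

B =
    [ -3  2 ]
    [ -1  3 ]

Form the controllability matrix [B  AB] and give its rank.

2

AB = [[2, -6], [6, -4]]
Controllability matrix C = [B  AB] = [[-3, 2, 2, -6], [-1, 3, 6, -4]]
Take the 2×2 submatrix of C formed by columns 1, 2: [[-3, 2], [-1, 3]]. Its determinant is (-3)·3 - 2·(-1) = -9 - (-2) = -7 ≠ 0.
So rank(C) ≥ 2; since C has 2 rows, rank(C) = 2.
rank(C) = 2 = n, so the pair (A, B) is completely controllable.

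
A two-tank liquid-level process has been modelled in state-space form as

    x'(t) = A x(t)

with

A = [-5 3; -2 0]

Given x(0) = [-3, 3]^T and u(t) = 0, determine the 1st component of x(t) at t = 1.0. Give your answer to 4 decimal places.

det(sI - A) = s^2 - (tr A)s + det A, with tr A = (-5) + 0 = -5 and det A = (-5)·0 - 3·(-2) = 0 - (-6) = 6.
So p(s) = det(sI - A) = s^2 + 5s + 6.
Factor s^2 + 5s + 6: two numbers with sum -5 and product 6 are -2 and -3, so s^2 + 5s + 6 = (s + 2)(s + 3).
Hence p(s) = (s + 2) (s + 3), with roots -3, -2.
The eigenvalues -3, -2 are distinct and real, so A is diagonalisable and x(t) = e^{At} x(0) = V diag(e^{λ_i t}) V^{-1} x(0), where the columns of V are the eigenvectors.
λ = -3: A - (-3)I = [[-2, 3], [-2, 3]]. Row 1 gives (-2)·v1 + 3·v2 = 0, so take v_1 = [3, 2]^T.
λ = -2: A - (-2)I = [[-3, 3], [-2, 2]]. Row 1 gives (-3)·v1 + 3·v2 = 0, so take v_2 = [1, 1]^T.
V = [v_1 v_2] = [[3, 1], [2, 1]] has det V = 1, so V^{-1} = adj(V)/det V = [[1, -1], [-2, 3]].
Modal coordinates z(0) = V^{-1} x(0): 1·(-3) + (-1)·3 = -6; (-2)·(-3) + 3·3 = 15; so z(0) = [-6, 15]^T.
x_1(t) = Σ_i (v_i)_1 · z_i(0) · e^{λ_i t} (row 1 of V times the modal terms).
x_1(1.0) = 3·(-6)·e^{-3·1.0} + 1·15·e^{-2·1.0} = (-18)·0.049787 + 15·0.135335 = 1.1339.

1.1339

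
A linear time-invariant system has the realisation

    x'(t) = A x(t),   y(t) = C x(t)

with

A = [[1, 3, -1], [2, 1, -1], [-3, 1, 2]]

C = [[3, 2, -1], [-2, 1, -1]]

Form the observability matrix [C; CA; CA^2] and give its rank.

3

CA = [[10, 10, -7], [3, -6, -1]]
CA^2 = [[51, 33, -34], [-6, 2, 1]]
Observability matrix O = [C; CA; CA^2] = [[3, 2, -1], [-2, 1, -1], [10, 10, -7], [3, -6, -1], [51, 33, -34], [-6, 2, 1]]
Take the 3×3 submatrix of O formed by rows 1, 2, 3: [[3, 2, -1], [-2, 1, -1], [10, 10, -7]]. Its determinant is 3·(1·(-7) - (-1)·10) - 2·((-2)·(-7) - (-1)·10) + (-1)·((-2)·10 - 1·10) = 3·3 - 2·24 + (-1)·(-30) = -9 ≠ 0.
So rank(O) ≥ 3; since O has 3 columns, rank(O) = 3.
rank(O) = 3 = n, so the pair (A, C) is completely observable.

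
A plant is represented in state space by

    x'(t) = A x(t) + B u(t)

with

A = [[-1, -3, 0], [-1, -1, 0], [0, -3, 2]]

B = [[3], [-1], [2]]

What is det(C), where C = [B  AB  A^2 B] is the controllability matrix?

-180

AB = [[0], [-2], [7]]
A^2B = [[6], [2], [20]]
Controllability matrix C = [B  AB  A^2B] = [[3, 0, 6], [-1, -2, 2], [2, 7, 20]]
Expanding along the first row, det(C) = 3·((-2)·20 - 2·7) - 0·((-1)·20 - 2·2) + 6·((-1)·7 - (-2)·2) = 3·(-54) - 0·(-24) + 6·(-3) = -180
Since det(C) ≠ 0, rank(C) = 3 and the system is completely controllable.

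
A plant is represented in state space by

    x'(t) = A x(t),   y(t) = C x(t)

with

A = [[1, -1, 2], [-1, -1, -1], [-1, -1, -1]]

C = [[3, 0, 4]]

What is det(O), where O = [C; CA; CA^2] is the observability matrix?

CA = [[-1, -7, 2]]
CA^2 = [[4, 6, 3]]
Observability matrix O = [C; CA; CA^2] = [[3, 0, 4], [-1, -7, 2], [4, 6, 3]]
Expanding along the first row, det(O) = 3·((-7)·3 - 2·6) - 0·((-1)·3 - 2·4) + 4·((-1)·6 - (-7)·4) = 3·(-33) - 0·(-11) + 4·22 = -11
Since det(O) ≠ 0, rank(O) = 3 and the system is completely observable.

-11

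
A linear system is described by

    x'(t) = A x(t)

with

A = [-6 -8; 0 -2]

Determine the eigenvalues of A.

-6, -2

det(sI - A) = s^2 - (tr A)s + det A, with tr A = (-6) + (-2) = -8 and det A = (-6)·(-2) - (-8)·0 = 12 - 0 = 12.
So p(s) = det(sI - A) = s^2 + 8s + 12.
Factor s^2 + 8s + 12: two numbers with sum -8 and product 12 are -2 and -6, so s^2 + 8s + 12 = (s + 2)(s + 6).
Hence p(s) = (s + 2) (s + 6), with roots -6, -2.
All eigenvalues have negative real part, so the system is asymptotically stable.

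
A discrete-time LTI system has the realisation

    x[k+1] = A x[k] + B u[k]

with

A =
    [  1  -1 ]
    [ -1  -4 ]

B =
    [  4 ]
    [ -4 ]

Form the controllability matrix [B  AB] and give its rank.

2

AB = [[8], [12]]
Controllability matrix C = [B  AB] = [[4, 8], [-4, 12]]
det(C) = 4·12 - 8·(-4) = 48 - (-32) = 80 ≠ 0, so rank(C) = 2.
rank(C) = 2 = n, so the pair (A, B) is completely controllable.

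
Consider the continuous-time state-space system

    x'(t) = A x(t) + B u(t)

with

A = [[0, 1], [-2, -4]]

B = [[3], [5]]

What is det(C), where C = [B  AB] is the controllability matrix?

-103

AB = [[5], [-26]]
Controllability matrix C = [B  AB] = [[3, 5], [5, -26]]
det(C) = 3·(-26) - 5·5 = -78 - 25 = -103
Since det(C) ≠ 0, rank(C) = 2 and the system is completely controllable.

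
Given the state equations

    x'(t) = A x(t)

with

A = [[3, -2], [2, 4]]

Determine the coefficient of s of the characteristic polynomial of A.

-7

For a 2×2 matrix, det(sI - A) = s^2 - (tr A)s + det A.
tr A = 7, det A = 16.
So p(s) = s^2 - 7s + 16.
The coefficient of s is -7.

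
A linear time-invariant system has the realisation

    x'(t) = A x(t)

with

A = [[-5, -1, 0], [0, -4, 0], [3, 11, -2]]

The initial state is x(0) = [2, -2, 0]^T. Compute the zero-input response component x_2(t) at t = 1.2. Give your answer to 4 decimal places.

-0.0165

det(sI - A) = s^3 - (tr A)s^2 + (M11 + M22 + M33)s - det A, where Mii is the 2×2 principal minor of A obtained by deleting row i and column i.
tr A = (-5) + (-4) + (-2) = -11; M11 = (-4)·(-2) - 0·11 = 8 - 0 = 8; M22 = (-5)·(-2) - 0·3 = 10 - 0 = 10; M33 = (-5)·(-4) - (-1)·0 = 20 - 0 = 20; sum of minors = 38.
det A = (-5)·((-4)·(-2) - 0·11) - (-1)·(0·(-2) - 0·3) + 0·(0·11 - (-4)·3) = (-5)·8 - (-1)·0 + 0·12 = -40.
So p(s) = det(sI - A) = s^3 + 11s^2 + 38s + 40.
Rational-root test: any integer root divides 40. Testing small divisors, s = -2 works: p(-2) = -8 + 44 + (-76) + 40 = 0, so (s + 2) is a factor.
Dividing, p(s) = (s + 2)(s^2 + 9s + 20).
Factor s^2 + 9s + 20: two numbers with sum -9 and product 20 are -4 and -5, so s^2 + 9s + 20 = (s + 4)(s + 5).
Hence p(s) = (s + 2) (s + 4) (s + 5), with roots -5, -4, -2.
The eigenvalues -5, -4, -2 are distinct and real, so A is diagonalisable and x(t) = e^{At} x(0) = V diag(e^{λ_i t}) V^{-1} x(0), where the columns of V are the eigenvectors.
λ = -5: A - (-5)I = [[0, -1, 0], [0, 1, 0], [3, 11, 3]]. v must be orthogonal to every row; (row 1) × (row 3) = [-3, 0, 3], so take v_1 = [1, 0, -1]^T.
λ = -4: A - (-4)I = [[-1, -1, 0], [0, 0, 0], [3, 11, 2]]. v must be orthogonal to every row; (row 1) × (row 3) = [-2, 2, -8], so take v_2 = [-1, 1, -4]^T.
λ = -2: A - (-2)I = [[-3, -1, 0], [0, -2, 0], [3, 11, 0]]. v must be orthogonal to every row; (row 1) × (row 2) = [0, 0, 6], so take v_3 = [0, 0, 1]^T.
V = [v_1 v_2 v_3] = [[1, -1, 0], [0, 1, 0], [-1, -4, 1]] has det V = 1, so V^{-1} = adj(V)/det V = [[1, 1, 0], [0, 1, 0], [1, 5, 1]].
Modal coordinates z(0) = V^{-1} x(0): 1·2 + 1·(-2) + 0·0 = 0; 0·2 + 1·(-2) + 0·0 = -2; 1·2 + 5·(-2) + 1·0 = -8; so z(0) = [0, -2, -8]^T.
x_2(t) = Σ_i (v_i)_2 · z_i(0) · e^{λ_i t} (row 2 of V times the modal terms).
x_2(1.2) = 0·0·e^{-5·1.2} + 1·(-2)·e^{-4·1.2} + 0·(-8)·e^{-2·1.2} = 0·0.002479 + (-2)·0.008230 + 0·0.090718 = -0.0165.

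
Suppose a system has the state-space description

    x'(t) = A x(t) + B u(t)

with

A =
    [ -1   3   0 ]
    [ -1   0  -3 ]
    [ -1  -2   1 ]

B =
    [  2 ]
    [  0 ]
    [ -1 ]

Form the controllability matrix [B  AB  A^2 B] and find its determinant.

87

AB = [[-2], [1], [-3]]
A^2B = [[5], [11], [-3]]
Controllability matrix C = [B  AB  A^2B] = [[2, -2, 5], [0, 1, 11], [-1, -3, -3]]
Expanding along the first row, det(C) = 2·(1·(-3) - 11·(-3)) - (-2)·(0·(-3) - 11·(-1)) + 5·(0·(-3) - 1·(-1)) = 2·30 - (-2)·11 + 5·1 = 87
Since det(C) ≠ 0, rank(C) = 3 and the system is completely controllable.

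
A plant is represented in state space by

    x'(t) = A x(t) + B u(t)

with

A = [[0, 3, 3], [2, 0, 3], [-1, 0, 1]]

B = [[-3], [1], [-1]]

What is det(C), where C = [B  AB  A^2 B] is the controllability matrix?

237

AB = [[0], [-9], [2]]
A^2B = [[-21], [6], [2]]
Controllability matrix C = [B  AB  A^2B] = [[-3, 0, -21], [1, -9, 6], [-1, 2, 2]]
Expanding along the first row, det(C) = (-3)·((-9)·2 - 6·2) - 0·(1·2 - 6·(-1)) + (-21)·(1·2 - (-9)·(-1)) = (-3)·(-30) - 0·8 + (-21)·(-7) = 237
Since det(C) ≠ 0, rank(C) = 3 and the system is completely controllable.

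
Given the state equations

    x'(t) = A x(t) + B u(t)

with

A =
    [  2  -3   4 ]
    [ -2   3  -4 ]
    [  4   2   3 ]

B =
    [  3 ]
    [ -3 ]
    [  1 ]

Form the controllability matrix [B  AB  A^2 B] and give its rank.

2

AB = [[19], [-19], [9]]
A^2B = [[131], [-131], [65]]
Controllability matrix C = [B  AB  A^2B] = [[3, 19, 131], [-3, -19, -131], [1, 9, 65]]
The rows r1, r2, r3 of C are linearly dependent: r1 + r2 = 0 (check each entry), so rank(C) ≤ 2.
The 2×2 minor from rows 1, 3, columns 1, 2 is 3·9 - 19·1 = 27 - 19 = 8 ≠ 0, so rank(C) = 2.
rank(C) = 2 < n = 3, so the pair (A, B) is not completely controllable.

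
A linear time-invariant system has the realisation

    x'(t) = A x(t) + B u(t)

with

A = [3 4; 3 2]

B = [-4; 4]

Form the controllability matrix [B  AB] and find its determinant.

AB = [[4], [-4]]
Controllability matrix C = [B  AB] = [[-4, 4], [4, -4]]
det(C) = (-4)·(-4) - 4·4 = 16 - 16 = 0
Since det(C) = 0, rank(C) < 2 and the system is not completely controllable.

0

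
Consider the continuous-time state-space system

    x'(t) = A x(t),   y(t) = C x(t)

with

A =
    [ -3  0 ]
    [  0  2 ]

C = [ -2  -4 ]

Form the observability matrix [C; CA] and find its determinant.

40

CA = [[6, -8]]
Observability matrix O = [C; CA] = [[-2, -4], [6, -8]]
det(O) = (-2)·(-8) - (-4)·6 = 16 - (-24) = 40
Since det(O) ≠ 0, rank(O) = 2 and the system is completely observable.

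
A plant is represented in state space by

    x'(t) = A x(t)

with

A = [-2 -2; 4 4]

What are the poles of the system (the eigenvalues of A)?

det(sI - A) = s^2 - (tr A)s + det A, with tr A = (-2) + 4 = 2 and det A = (-2)·4 - (-2)·4 = -8 - (-8) = 0.
So p(s) = det(sI - A) = s^2 - 2s.
Factor s^2 - 2s: two numbers with sum 2 and product 0 are 2 and 0, so s^2 - 2s = s(s - 2).
Hence p(s) = s (s - 2), with roots 0, 2.
At least one eigenvalue has non-negative real part, so the system is not asymptotically stable.

0, 2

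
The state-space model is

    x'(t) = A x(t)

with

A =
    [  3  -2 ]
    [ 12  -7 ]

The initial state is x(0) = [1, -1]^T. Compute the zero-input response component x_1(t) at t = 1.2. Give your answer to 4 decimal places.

1.1228

det(sI - A) = s^2 - (tr A)s + det A, with tr A = 3 + (-7) = -4 and det A = 3·(-7) - (-2)·12 = -21 - (-24) = 3.
So p(s) = det(sI - A) = s^2 + 4s + 3.
Factor s^2 + 4s + 3: two numbers with sum -4 and product 3 are -1 and -3, so s^2 + 4s + 3 = (s + 1)(s + 3).
Hence p(s) = (s + 1) (s + 3), with roots -3, -1.
The eigenvalues -3, -1 are distinct and real, so A is diagonalisable and x(t) = e^{At} x(0) = V diag(e^{λ_i t}) V^{-1} x(0), where the columns of V are the eigenvectors.
λ = -3: A - (-3)I = [[6, -2], [12, -4]]. Row 1 gives 6·v1 + (-2)·v2 = 0, so take v_1 = [1, 3]^T.
λ = -1: A - (-1)I = [[4, -2], [12, -6]]. Row 1 gives 4·v1 + (-2)·v2 = 0, so take v_2 = [-1, -2]^T.
V = [v_1 v_2] = [[1, -1], [3, -2]] has det V = 1, so V^{-1} = adj(V)/det V = [[-2, 1], [-3, 1]].
Modal coordinates z(0) = V^{-1} x(0): (-2)·1 + 1·(-1) = -3; (-3)·1 + 1·(-1) = -4; so z(0) = [-3, -4]^T.
x_1(t) = Σ_i (v_i)_1 · z_i(0) · e^{λ_i t} (row 1 of V times the modal terms).
x_1(1.2) = 1·(-3)·e^{-3·1.2} + (-1)·(-4)·e^{-1·1.2} = (-3)·0.027324 + 4·0.301194 = 1.1228.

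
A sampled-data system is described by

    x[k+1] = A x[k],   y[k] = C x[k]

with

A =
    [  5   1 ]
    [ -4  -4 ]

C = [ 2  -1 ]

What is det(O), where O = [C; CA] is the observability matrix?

CA = [[14, 6]]
Observability matrix O = [C; CA] = [[2, -1], [14, 6]]
det(O) = 2·6 - (-1)·14 = 12 - (-14) = 26
Since det(O) ≠ 0, rank(O) = 2 and the system is completely observable.

26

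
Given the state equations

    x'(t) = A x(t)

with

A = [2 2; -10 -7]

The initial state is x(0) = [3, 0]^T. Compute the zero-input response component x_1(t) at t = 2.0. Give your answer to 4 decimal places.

0.2450

det(sI - A) = s^2 - (tr A)s + det A, with tr A = 2 + (-7) = -5 and det A = 2·(-7) - 2·(-10) = -14 - (-20) = 6.
So p(s) = det(sI - A) = s^2 + 5s + 6.
Factor s^2 + 5s + 6: two numbers with sum -5 and product 6 are -2 and -3, so s^2 + 5s + 6 = (s + 2)(s + 3).
Hence p(s) = (s + 2) (s + 3), with roots -3, -2.
The eigenvalues -3, -2 are distinct and real, so A is diagonalisable and x(t) = e^{At} x(0) = V diag(e^{λ_i t}) V^{-1} x(0), where the columns of V are the eigenvectors.
λ = -3: A - (-3)I = [[5, 2], [-10, -4]]. Row 1 gives 5·v1 + 2·v2 = 0, so take v_1 = [-2, 5]^T.
λ = -2: A - (-2)I = [[4, 2], [-10, -5]]. Row 1 gives 4·v1 + 2·v2 = 0, so take v_2 = [1, -2]^T.
V = [v_1 v_2] = [[-2, 1], [5, -2]] has det V = -1, so V^{-1} = adj(V)/det V = [[2, 1], [5, 2]].
Modal coordinates z(0) = V^{-1} x(0): 2·3 + 1·0 = 6; 5·3 + 2·0 = 15; so z(0) = [6, 15]^T.
x_1(t) = Σ_i (v_i)_1 · z_i(0) · e^{λ_i t} (row 1 of V times the modal terms).
x_1(2.0) = (-2)·6·e^{-3·2.0} + 1·15·e^{-2·2.0} = (-12)·0.002479 + 15·0.018316 = 0.2450.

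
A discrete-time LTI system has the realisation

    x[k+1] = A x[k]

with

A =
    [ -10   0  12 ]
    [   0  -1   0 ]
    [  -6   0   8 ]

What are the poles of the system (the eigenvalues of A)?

-4, -1, 2

det(zI - A) = z^3 - (tr A)z^2 + (M11 + M22 + M33)z - det A, where Mii is the 2×2 principal minor of A obtained by deleting row i and column i.
tr A = (-10) + (-1) + 8 = -3; M11 = (-1)·8 - 0·0 = -8 - 0 = -8; M22 = (-10)·8 - 12·(-6) = -80 - (-72) = -8; M33 = (-10)·(-1) - 0·0 = 10 - 0 = 10; sum of minors = -6.
det A = (-10)·((-1)·8 - 0·0) - 0·(0·8 - 0·(-6)) + 12·(0·0 - (-1)·(-6)) = (-10)·(-8) - 0·0 + 12·(-6) = 8.
So p(z) = det(zI - A) = z^3 + 3z^2 - 6z - 8.
Rational-root test: any integer root divides -8. Testing small divisors, z = -1 works: p(-1) = -1 + 3 + 6 + (-8) = 0, so (z + 1) is a factor.
Dividing, p(z) = (z + 1)(z^2 + 2z - 8).
Factor z^2 + 2z - 8: two numbers with sum -2 and product -8 are 2 and -4, so z^2 + 2z - 8 = (z - 2)(z + 4).
Hence p(z) = (z - 2) (z + 1) (z + 4), with roots -4, -1, 2.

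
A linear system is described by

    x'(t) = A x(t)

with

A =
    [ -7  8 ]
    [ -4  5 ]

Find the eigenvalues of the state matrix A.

-3, 1

det(sI - A) = s^2 - (tr A)s + det A, with tr A = (-7) + 5 = -2 and det A = (-7)·5 - 8·(-4) = -35 - (-32) = -3.
So p(s) = det(sI - A) = s^2 + 2s - 3.
Factor s^2 + 2s - 3: two numbers with sum -2 and product -3 are 1 and -3, so s^2 + 2s - 3 = (s - 1)(s + 3).
Hence p(s) = (s - 1) (s + 3), with roots -3, 1.
At least one eigenvalue has non-negative real part, so the system is not asymptotically stable.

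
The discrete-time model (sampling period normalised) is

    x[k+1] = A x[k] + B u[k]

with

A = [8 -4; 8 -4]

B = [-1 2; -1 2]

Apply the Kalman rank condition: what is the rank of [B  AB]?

1

AB = [[-4, 8], [-4, 8]]
Controllability matrix C = [B  AB] = [[-1, 2, -4, 8], [-1, 2, -4, 8]]
Every column of C is a scalar multiple of column 1 = [-1, -1] (multipliers 1, -2, 4, -8), so the columns span a one-dimensional space.
C ≠ 0, hence rank(C) = 1.
rank(C) = 1 < n = 2, so the pair (A, B) is not completely controllable.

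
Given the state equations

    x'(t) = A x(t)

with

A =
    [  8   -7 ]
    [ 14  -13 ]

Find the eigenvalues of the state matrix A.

det(sI - A) = s^2 - (tr A)s + det A, with tr A = 8 + (-13) = -5 and det A = 8·(-13) - (-7)·14 = -104 - (-98) = -6.
So p(s) = det(sI - A) = s^2 + 5s - 6.
Factor s^2 + 5s - 6: two numbers with sum -5 and product -6 are 1 and -6, so s^2 + 5s - 6 = (s - 1)(s + 6).
Hence p(s) = (s - 1) (s + 6), with roots -6, 1.
At least one eigenvalue has non-negative real part, so the system is not asymptotically stable.

-6, 1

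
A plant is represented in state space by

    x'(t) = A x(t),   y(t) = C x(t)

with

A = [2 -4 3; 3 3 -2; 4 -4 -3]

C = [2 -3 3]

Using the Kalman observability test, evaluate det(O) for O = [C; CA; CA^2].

CA = [[7, -29, 3]]
CA^2 = [[-61, -127, 70]]
Observability matrix O = [C; CA; CA^2] = [[2, -3, 3], [7, -29, 3], [-61, -127, 70]]
Expanding along the first row, det(O) = 2·((-29)·70 - 3·(-127)) - (-3)·(7·70 - 3·(-61)) + 3·(7·(-127) - (-29)·(-61)) = 2·(-1649) - (-3)·673 + 3·(-2658) = -9253
Since det(O) ≠ 0, rank(O) = 3 and the system is completely observable.

-9253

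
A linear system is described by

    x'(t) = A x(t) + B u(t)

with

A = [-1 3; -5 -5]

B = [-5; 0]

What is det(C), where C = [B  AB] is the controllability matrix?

AB = [[5], [25]]
Controllability matrix C = [B  AB] = [[-5, 5], [0, 25]]
det(C) = (-5)·25 - 5·0 = -125 - 0 = -125
Since det(C) ≠ 0, rank(C) = 2 and the system is completely controllable.

-125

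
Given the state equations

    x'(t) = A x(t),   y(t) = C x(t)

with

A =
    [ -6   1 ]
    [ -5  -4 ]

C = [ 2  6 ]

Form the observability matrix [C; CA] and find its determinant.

CA = [[-42, -22]]
Observability matrix O = [C; CA] = [[2, 6], [-42, -22]]
det(O) = 2·(-22) - 6·(-42) = -44 - (-252) = 208
Since det(O) ≠ 0, rank(O) = 2 and the system is completely observable.

208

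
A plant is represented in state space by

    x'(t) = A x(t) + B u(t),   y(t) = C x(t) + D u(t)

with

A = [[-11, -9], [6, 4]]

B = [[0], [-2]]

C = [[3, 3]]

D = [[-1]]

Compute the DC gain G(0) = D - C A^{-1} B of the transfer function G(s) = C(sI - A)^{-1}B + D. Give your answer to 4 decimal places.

G(0) = C(-A)^{-1}B + D = -C A^{-1} B + D.
det A = 10, so A^{-1} = (1/10)·adj(A) = [[2/5, 9/10], [-3/5, -11/10]]
A^{-1} B = [-9/5, 11/5]^T
C A^{-1} B = 6/5
G(0) = D - C A^{-1} B = -1 - (6/5) = -11/5 ≈ -2.2000

-2.2000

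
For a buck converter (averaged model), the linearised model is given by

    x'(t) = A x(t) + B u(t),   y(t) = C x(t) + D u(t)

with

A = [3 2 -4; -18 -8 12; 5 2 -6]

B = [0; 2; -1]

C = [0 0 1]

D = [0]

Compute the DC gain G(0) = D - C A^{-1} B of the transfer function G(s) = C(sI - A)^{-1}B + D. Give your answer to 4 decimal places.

G(0) = C(-A)^{-1}B + D = -C A^{-1} B + D.
det A = -40, so A^{-1} = (1/-40)·adj(A) = [[-3/5, -1/10, 1/5], [6/5, -1/20, -9/10], [-1/10, -1/10, -3/10]]
A^{-1} B = [-2/5, 4/5, 1/10]^T
C A^{-1} B = 1/10
G(0) = D - C A^{-1} B = 0 - (1/10) = -1/10 ≈ -0.1000

-0.1000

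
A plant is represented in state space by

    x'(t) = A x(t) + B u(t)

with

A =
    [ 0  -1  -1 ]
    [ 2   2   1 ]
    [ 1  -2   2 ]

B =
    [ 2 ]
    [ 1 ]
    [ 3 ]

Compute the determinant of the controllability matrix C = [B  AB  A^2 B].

AB = [[-4], [9], [6]]
A^2B = [[-15], [16], [-10]]
Controllability matrix C = [B  AB  A^2B] = [[2, -4, -15], [1, 9, 16], [3, 6, -10]]
Expanding along the first row, det(C) = 2·(9·(-10) - 16·6) - (-4)·(1·(-10) - 16·3) + (-15)·(1·6 - 9·3) = 2·(-186) - (-4)·(-58) + (-15)·(-21) = -289
Since det(C) ≠ 0, rank(C) = 3 and the system is completely controllable.

-289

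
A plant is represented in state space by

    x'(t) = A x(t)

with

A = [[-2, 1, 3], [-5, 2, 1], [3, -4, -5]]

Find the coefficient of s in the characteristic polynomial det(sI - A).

Expand det(sI - A) for the 3×3 matrix.
p(s) = s^3 + 5s^2 - 4s - 32.
(Check: constant term = det(-A) = (-1)^3 det A = -32; coefficient of s^2 = -tr A = 5.)
The coefficient of s is -4.

-4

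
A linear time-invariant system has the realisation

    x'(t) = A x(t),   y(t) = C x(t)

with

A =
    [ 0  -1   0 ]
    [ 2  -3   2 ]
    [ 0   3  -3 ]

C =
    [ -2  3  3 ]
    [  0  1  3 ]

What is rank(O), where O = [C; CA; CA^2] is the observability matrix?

CA = [[6, 2, -3], [2, 6, -7]]
CA^2 = [[4, -21, 13], [12, -41, 33]]
Observability matrix O = [C; CA; CA^2] = [[-2, 3, 3], [0, 1, 3], [6, 2, -3], [2, 6, -7], [4, -21, 13], [12, -41, 33]]
Take the 3×3 submatrix of O formed by rows 1, 2, 3: [[-2, 3, 3], [0, 1, 3], [6, 2, -3]]. Its determinant is (-2)·(1·(-3) - 3·2) - 3·(0·(-3) - 3·6) + 3·(0·2 - 1·6) = (-2)·(-9) - 3·(-18) + 3·(-6) = 54 ≠ 0.
So rank(O) ≥ 3; since O has 3 columns, rank(O) = 3.
rank(O) = 3 = n, so the pair (A, C) is completely observable.

3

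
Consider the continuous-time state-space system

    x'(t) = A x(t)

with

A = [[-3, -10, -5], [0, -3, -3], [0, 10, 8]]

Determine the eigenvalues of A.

-3, 2, 3

det(sI - A) = s^3 - (tr A)s^2 + (M11 + M22 + M33)s - det A, where Mii is the 2×2 principal minor of A obtained by deleting row i and column i.
tr A = (-3) + (-3) + 8 = 2; M11 = (-3)·8 - (-3)·10 = -24 - (-30) = 6; M22 = (-3)·8 - (-5)·0 = -24 - 0 = -24; M33 = (-3)·(-3) - (-10)·0 = 9 - 0 = 9; sum of minors = -9.
det A = (-3)·((-3)·8 - (-3)·10) - (-10)·(0·8 - (-3)·0) + (-5)·(0·10 - (-3)·0) = (-3)·6 - (-10)·0 + (-5)·0 = -18.
So p(s) = det(sI - A) = s^3 - 2s^2 - 9s + 18.
Rational-root test: any integer root divides 18. Testing small divisors, s = 2 works: p(2) = 8 + (-8) + (-18) + 18 = 0, so (s - 2) is a factor.
Dividing, p(s) = (s - 2)(s^2 - 9).
Factor s^2 - 9: two numbers with sum 0 and product -9 are 3 and -3, so s^2 - 9 = (s - 3)(s + 3).
Hence p(s) = (s - 3) (s - 2) (s + 3), with roots -3, 2, 3.
At least one eigenvalue has non-negative real part, so the system is not asymptotically stable.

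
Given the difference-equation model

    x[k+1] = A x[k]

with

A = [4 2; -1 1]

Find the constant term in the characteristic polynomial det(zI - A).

6

For a 2×2 matrix, det(zI - A) = z^2 - (tr A)z + det A.
tr A = 5, det A = 6.
So p(z) = z^2 - 5z + 6.
The constant term is 6.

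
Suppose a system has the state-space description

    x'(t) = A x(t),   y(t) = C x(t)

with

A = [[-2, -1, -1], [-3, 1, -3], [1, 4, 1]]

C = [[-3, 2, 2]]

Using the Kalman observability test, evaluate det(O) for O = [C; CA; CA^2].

3045

CA = [[2, 13, -1]]
CA^2 = [[-44, 7, -42]]
Observability matrix O = [C; CA; CA^2] = [[-3, 2, 2], [2, 13, -1], [-44, 7, -42]]
Expanding along the first row, det(O) = (-3)·(13·(-42) - (-1)·7) - 2·(2·(-42) - (-1)·(-44)) + 2·(2·7 - 13·(-44)) = (-3)·(-539) - 2·(-128) + 2·586 = 3045
Since det(O) ≠ 0, rank(O) = 3 and the system is completely observable.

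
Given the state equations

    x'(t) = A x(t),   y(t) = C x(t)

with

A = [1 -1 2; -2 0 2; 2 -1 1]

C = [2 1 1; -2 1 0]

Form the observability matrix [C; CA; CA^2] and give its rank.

CA = [[2, -3, 7], [-4, 2, -2]]
CA^2 = [[22, -9, 5], [-12, 6, -6]]
Observability matrix O = [C; CA; CA^2] = [[2, 1, 1], [-2, 1, 0], [2, -3, 7], [-4, 2, -2], [22, -9, 5], [-12, 6, -6]]
Take the 3×3 submatrix of O formed by rows 1, 2, 3: [[2, 1, 1], [-2, 1, 0], [2, -3, 7]]. Its determinant is 2·(1·7 - 0·(-3)) - 1·((-2)·7 - 0·2) + 1·((-2)·(-3) - 1·2) = 2·7 - 1·(-14) + 1·4 = 32 ≠ 0.
So rank(O) ≥ 3; since O has 3 columns, rank(O) = 3.
rank(O) = 3 = n, so the pair (A, C) is completely observable.

3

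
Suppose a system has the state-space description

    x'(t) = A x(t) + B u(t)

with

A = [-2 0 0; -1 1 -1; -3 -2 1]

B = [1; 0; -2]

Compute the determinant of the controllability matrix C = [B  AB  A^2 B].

AB = [[-2], [1], [-5]]
A^2B = [[4], [8], [-1]]
Controllability matrix C = [B  AB  A^2B] = [[1, -2, 4], [0, 1, 8], [-2, -5, -1]]
Expanding along the first row, det(C) = 1·(1·(-1) - 8·(-5)) - (-2)·(0·(-1) - 8·(-2)) + 4·(0·(-5) - 1·(-2)) = 1·39 - (-2)·16 + 4·2 = 79
Since det(C) ≠ 0, rank(C) = 3 and the system is completely controllable.

79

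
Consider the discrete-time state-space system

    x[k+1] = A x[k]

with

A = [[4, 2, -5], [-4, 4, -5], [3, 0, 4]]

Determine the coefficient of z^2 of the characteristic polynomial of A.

Expand det(zI - A) for the 3×3 matrix.
p(z) = z^3 - 12z^2 + 71z - 126.
(Check: constant term = det(-A) = (-1)^3 det A = -126; coefficient of z^2 = -tr A = -12.)
The coefficient of z^2 is -12.

-12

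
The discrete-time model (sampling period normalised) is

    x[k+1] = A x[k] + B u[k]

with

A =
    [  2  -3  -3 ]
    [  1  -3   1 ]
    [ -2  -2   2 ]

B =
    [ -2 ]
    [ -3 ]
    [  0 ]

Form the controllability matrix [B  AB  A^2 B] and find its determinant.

AB = [[5], [7], [10]]
A^2B = [[-41], [-6], [-4]]
Controllability matrix C = [B  AB  A^2B] = [[-2, 5, -41], [-3, 7, -6], [0, 10, -4]]
Expanding along the first row, det(C) = (-2)·(7·(-4) - (-6)·10) - 5·((-3)·(-4) - (-6)·0) + (-41)·((-3)·10 - 7·0) = (-2)·32 - 5·12 + (-41)·(-30) = 1106
Since det(C) ≠ 0, rank(C) = 3 and the system is completely controllable.

1106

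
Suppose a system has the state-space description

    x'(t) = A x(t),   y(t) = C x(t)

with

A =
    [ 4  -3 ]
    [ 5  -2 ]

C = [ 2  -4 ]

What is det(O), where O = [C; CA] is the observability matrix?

CA = [[-12, 2]]
Observability matrix O = [C; CA] = [[2, -4], [-12, 2]]
det(O) = 2·2 - (-4)·(-12) = 4 - 48 = -44
Since det(O) ≠ 0, rank(O) = 2 and the system is completely observable.

-44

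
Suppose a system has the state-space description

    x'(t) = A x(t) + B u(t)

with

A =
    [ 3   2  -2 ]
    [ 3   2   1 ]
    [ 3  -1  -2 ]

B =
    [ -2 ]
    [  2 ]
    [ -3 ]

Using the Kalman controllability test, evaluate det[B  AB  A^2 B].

AB = [[4], [-5], [-2]]
A^2B = [[6], [0], [21]]
Controllability matrix C = [B  AB  A^2B] = [[-2, 4, 6], [2, -5, 0], [-3, -2, 21]]
Expanding along the first row, det(C) = (-2)·((-5)·21 - 0·(-2)) - 4·(2·21 - 0·(-3)) + 6·(2·(-2) - (-5)·(-3)) = (-2)·(-105) - 4·42 + 6·(-19) = -72
Since det(C) ≠ 0, rank(C) = 3 and the system is completely controllable.

-72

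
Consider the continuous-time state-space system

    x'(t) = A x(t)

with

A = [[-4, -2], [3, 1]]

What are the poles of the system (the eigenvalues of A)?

det(sI - A) = s^2 - (tr A)s + det A, with tr A = (-4) + 1 = -3 and det A = (-4)·1 - (-2)·3 = -4 - (-6) = 2.
So p(s) = det(sI - A) = s^2 + 3s + 2.
Factor s^2 + 3s + 2: two numbers with sum -3 and product 2 are -1 and -2, so s^2 + 3s + 2 = (s + 1)(s + 2).
Hence p(s) = (s + 1) (s + 2), with roots -2, -1.
All eigenvalues have negative real part, so the system is asymptotically stable.

-2, -1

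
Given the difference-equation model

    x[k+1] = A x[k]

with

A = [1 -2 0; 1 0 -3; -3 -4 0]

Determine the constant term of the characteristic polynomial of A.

30

Expand det(zI - A) for the 3×3 matrix.
p(z) = z^3 - z^2 - 10z + 30.
(Check: constant term = det(-A) = (-1)^3 det A = 30; coefficient of z^2 = -tr A = -1.)
The constant term is 30.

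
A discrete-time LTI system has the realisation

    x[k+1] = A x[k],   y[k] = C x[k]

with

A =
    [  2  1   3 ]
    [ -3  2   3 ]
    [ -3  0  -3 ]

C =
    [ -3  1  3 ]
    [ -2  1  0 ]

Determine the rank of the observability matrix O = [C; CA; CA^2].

3

CA = [[-18, -1, -15], [-7, 0, -3]]
CA^2 = [[12, -20, -12], [-5, -7, -12]]
Observability matrix O = [C; CA; CA^2] = [[-3, 1, 3], [-2, 1, 0], [-18, -1, -15], [-7, 0, -3], [12, -20, -12], [-5, -7, -12]]
Take the 3×3 submatrix of O formed by rows 1, 2, 3: [[-3, 1, 3], [-2, 1, 0], [-18, -1, -15]]. Its determinant is (-3)·(1·(-15) - 0·(-1)) - 1·((-2)·(-15) - 0·(-18)) + 3·((-2)·(-1) - 1·(-18)) = (-3)·(-15) - 1·30 + 3·20 = 75 ≠ 0.
So rank(O) ≥ 3; since O has 3 columns, rank(O) = 3.
rank(O) = 3 = n, so the pair (A, C) is completely observable.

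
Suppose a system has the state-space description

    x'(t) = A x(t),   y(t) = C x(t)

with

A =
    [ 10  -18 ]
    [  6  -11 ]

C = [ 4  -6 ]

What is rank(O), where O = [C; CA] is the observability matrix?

1

CA = [[4, -6]]
Observability matrix O = [C; CA] = [[4, -6], [4, -6]]
Every row of O is a scalar multiple of row 1 = [4, -6] (multipliers 1, 1), so the rows span a one-dimensional space.
O ≠ 0, hence rank(O) = 1.
rank(O) = 1 < n = 2, so the pair (A, C) is not completely observable.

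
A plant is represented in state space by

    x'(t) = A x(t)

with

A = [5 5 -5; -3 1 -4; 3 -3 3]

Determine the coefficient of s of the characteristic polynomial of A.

41

Expand det(sI - A) for the 3×3 matrix.
p(s) = s^3 - 9s^2 + 41s + 90.
(Check: constant term = det(-A) = (-1)^3 det A = 90; coefficient of s^2 = -tr A = -9.)
The coefficient of s is 41.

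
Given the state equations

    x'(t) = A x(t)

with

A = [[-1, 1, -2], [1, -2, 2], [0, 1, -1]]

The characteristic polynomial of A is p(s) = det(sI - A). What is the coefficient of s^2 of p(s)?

4

Expand det(sI - A) for the 3×3 matrix.
p(s) = s^3 + 4s^2 + 2s + 1.
(Check: constant term = det(-A) = (-1)^3 det A = 1; coefficient of s^2 = -tr A = 4.)
The coefficient of s^2 is 4.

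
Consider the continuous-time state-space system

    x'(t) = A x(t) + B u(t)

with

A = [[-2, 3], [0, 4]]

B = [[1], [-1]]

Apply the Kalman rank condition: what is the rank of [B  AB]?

2

AB = [[-5], [-4]]
Controllability matrix C = [B  AB] = [[1, -5], [-1, -4]]
det(C) = 1·(-4) - (-5)·(-1) = -4 - 5 = -9 ≠ 0, so rank(C) = 2.
rank(C) = 2 = n, so the pair (A, B) is completely controllable.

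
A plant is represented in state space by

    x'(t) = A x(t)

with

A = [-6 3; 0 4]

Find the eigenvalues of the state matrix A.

-6, 4

det(sI - A) = s^2 - (tr A)s + det A, with tr A = (-6) + 4 = -2 and det A = (-6)·4 - 3·0 = -24 - 0 = -24.
So p(s) = det(sI - A) = s^2 + 2s - 24.
Factor s^2 + 2s - 24: two numbers with sum -2 and product -24 are 4 and -6, so s^2 + 2s - 24 = (s - 4)(s + 6).
Hence p(s) = (s - 4) (s + 6), with roots -6, 4.
At least one eigenvalue has non-negative real part, so the system is not asymptotically stable.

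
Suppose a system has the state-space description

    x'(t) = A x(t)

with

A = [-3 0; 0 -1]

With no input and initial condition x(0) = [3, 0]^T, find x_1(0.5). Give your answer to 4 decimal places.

det(sI - A) = s^2 - (tr A)s + det A, with tr A = (-3) + (-1) = -4 and det A = (-3)·(-1) - 0·0 = 3 - 0 = 3.
So p(s) = det(sI - A) = s^2 + 4s + 3.
Factor s^2 + 4s + 3: two numbers with sum -4 and product 3 are -1 and -3, so s^2 + 4s + 3 = (s + 1)(s + 3).
Hence p(s) = (s + 1) (s + 3), with roots -3, -1.
The eigenvalues -3, -1 are distinct and real, so A is diagonalisable and x(t) = e^{At} x(0) = V diag(e^{λ_i t}) V^{-1} x(0), where the columns of V are the eigenvectors.
λ = -3: A - (-3)I = [[0, 0], [0, 2]]. Row 2 gives 0·v1 + 2·v2 = 0, so take v_1 = [1, 0]^T.
λ = -1: A - (-1)I = [[-2, 0], [0, 0]]. Row 1 gives (-2)·v1 + 0·v2 = 0, so take v_2 = [0, 1]^T.
V = [v_1 v_2] = [[1, 0], [0, 1]] has det V = 1, so V^{-1} = adj(V)/det V = [[1, 0], [0, 1]].
Modal coordinates z(0) = V^{-1} x(0): 1·3 + 0·0 = 3; 0·3 + 1·0 = 0; so z(0) = [3, 0]^T.
x_1(t) = Σ_i (v_i)_1 · z_i(0) · e^{λ_i t} (row 1 of V times the modal terms).
x_1(0.5) = 1·3·e^{-3·0.5} + 0·0·e^{-1·0.5} = 3·0.223130 + 0·0.606531 = 0.6694.

0.6694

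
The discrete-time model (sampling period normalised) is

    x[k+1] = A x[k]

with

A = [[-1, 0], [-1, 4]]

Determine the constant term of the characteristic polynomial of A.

-4

For a 2×2 matrix, det(zI - A) = z^2 - (tr A)z + det A.
tr A = 3, det A = -4.
So p(z) = z^2 - 3z - 4.
The constant term is -4.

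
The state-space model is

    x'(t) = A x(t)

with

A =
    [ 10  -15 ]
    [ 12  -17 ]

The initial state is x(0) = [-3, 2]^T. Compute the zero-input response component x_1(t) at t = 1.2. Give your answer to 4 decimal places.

-2.2134

det(sI - A) = s^2 - (tr A)s + det A, with tr A = 10 + (-17) = -7 and det A = 10·(-17) - (-15)·12 = -170 - (-180) = 10.
So p(s) = det(sI - A) = s^2 + 7s + 10.
Factor s^2 + 7s + 10: two numbers with sum -7 and product 10 are -2 and -5, so s^2 + 7s + 10 = (s + 2)(s + 5).
Hence p(s) = (s + 2) (s + 5), with roots -5, -2.
The eigenvalues -5, -2 are distinct and real, so A is diagonalisable and x(t) = e^{At} x(0) = V diag(e^{λ_i t}) V^{-1} x(0), where the columns of V are the eigenvectors.
λ = -5: A - (-5)I = [[15, -15], [12, -12]]. Row 1 gives 15·v1 + (-15)·v2 = 0, so take v_1 = [-1, -1]^T.
λ = -2: A - (-2)I = [[12, -15], [12, -15]]. Row 1 gives 12·v1 + (-15)·v2 = 0, so take v_2 = [5, 4]^T.
V = [v_1 v_2] = [[-1, 5], [-1, 4]] has det V = 1, so V^{-1} = adj(V)/det V = [[4, -5], [1, -1]].
Modal coordinates z(0) = V^{-1} x(0): 4·(-3) + (-5)·2 = -22; 1·(-3) + (-1)·2 = -5; so z(0) = [-22, -5]^T.
x_1(t) = Σ_i (v_i)_1 · z_i(0) · e^{λ_i t} (row 1 of V times the modal terms).
x_1(1.2) = (-1)·(-22)·e^{-5·1.2} + 5·(-5)·e^{-2·1.2} = 22·0.002479 + (-25)·0.090718 = -2.2134.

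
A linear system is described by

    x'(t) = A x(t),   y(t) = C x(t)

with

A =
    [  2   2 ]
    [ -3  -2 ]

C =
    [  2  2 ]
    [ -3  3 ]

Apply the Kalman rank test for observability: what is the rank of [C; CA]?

CA = [[-2, 0], [-15, -12]]
Observability matrix O = [C; CA] = [[2, 2], [-3, 3], [-2, 0], [-15, -12]]
Take the 2×2 submatrix of O formed by rows 1, 2: [[2, 2], [-3, 3]]. Its determinant is 2·3 - 2·(-3) = 6 - (-6) = 12 ≠ 0.
So rank(O) ≥ 2; since O has 2 columns, rank(O) = 2.
rank(O) = 2 = n, so the pair (A, C) is completely observable.

2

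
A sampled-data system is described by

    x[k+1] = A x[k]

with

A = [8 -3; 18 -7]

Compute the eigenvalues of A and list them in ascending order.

det(zI - A) = z^2 - (tr A)z + det A, with tr A = 8 + (-7) = 1 and det A = 8·(-7) - (-3)·18 = -56 - (-54) = -2.
So p(z) = det(zI - A) = z^2 - z - 2.
Factor z^2 - z - 2: two numbers with sum 1 and product -2 are 2 and -1, so z^2 - z - 2 = (z - 2)(z + 1).
Hence p(z) = (z - 2) (z + 1), with roots -1, 2.

-1, 2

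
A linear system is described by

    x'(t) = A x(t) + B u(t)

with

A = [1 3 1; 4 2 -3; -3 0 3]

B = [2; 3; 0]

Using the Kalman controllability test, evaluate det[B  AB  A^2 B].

AB = [[11], [14], [-6]]
A^2B = [[47], [90], [-51]]
Controllability matrix C = [B  AB  A^2B] = [[2, 11, 47], [3, 14, 90], [0, -6, -51]]
Expanding along the first row, det(C) = 2·(14·(-51) - 90·(-6)) - 11·(3·(-51) - 90·0) + 47·(3·(-6) - 14·0) = 2·(-174) - 11·(-153) + 47·(-18) = 489
Since det(C) ≠ 0, rank(C) = 3 and the system is completely controllable.

489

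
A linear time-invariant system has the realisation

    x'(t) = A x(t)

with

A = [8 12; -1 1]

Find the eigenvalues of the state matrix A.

4, 5

det(sI - A) = s^2 - (tr A)s + det A, with tr A = 8 + 1 = 9 and det A = 8·1 - 12·(-1) = 8 - (-12) = 20.
So p(s) = det(sI - A) = s^2 - 9s + 20.
Factor s^2 - 9s + 20: two numbers with sum 9 and product 20 are 5 and 4, so s^2 - 9s + 20 = (s - 5)(s - 4).
Hence p(s) = (s - 5) (s - 4), with roots 4, 5.
At least one eigenvalue has non-negative real part, so the system is not asymptotically stable.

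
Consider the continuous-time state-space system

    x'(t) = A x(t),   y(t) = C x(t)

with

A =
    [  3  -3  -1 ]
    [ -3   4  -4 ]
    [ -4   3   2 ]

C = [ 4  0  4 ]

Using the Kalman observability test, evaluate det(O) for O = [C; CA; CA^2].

-768

CA = [[-4, 0, 4]]
CA^2 = [[-28, 24, 12]]
Observability matrix O = [C; CA; CA^2] = [[4, 0, 4], [-4, 0, 4], [-28, 24, 12]]
Expanding along the first row, det(O) = 4·(0·12 - 4·24) - 0·((-4)·12 - 4·(-28)) + 4·((-4)·24 - 0·(-28)) = 4·(-96) - 0·64 + 4·(-96) = -768
Since det(O) ≠ 0, rank(O) = 3 and the system is completely observable.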